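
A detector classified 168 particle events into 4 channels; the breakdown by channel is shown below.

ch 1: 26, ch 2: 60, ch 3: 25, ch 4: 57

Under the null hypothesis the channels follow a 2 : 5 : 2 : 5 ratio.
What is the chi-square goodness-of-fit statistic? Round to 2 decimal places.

Ratio total = 14. Expected counts: 168×2/14 = 24, 168×5/14 = 60, 168×2/14 = 24, 168×5/14 = 60.
cat         O        E   (O−E)²/E
ch 1       26       24      0.167
ch 2       60       60      0.000
ch 3       25       24      0.042
ch 4       57       60      0.150
Sum = 0.36

0.36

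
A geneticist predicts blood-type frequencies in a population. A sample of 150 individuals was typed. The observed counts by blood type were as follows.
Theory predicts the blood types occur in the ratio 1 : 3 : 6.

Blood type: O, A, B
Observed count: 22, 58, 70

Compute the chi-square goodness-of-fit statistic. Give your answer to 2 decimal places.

11.47

Ratio total = 10. Expected counts: 150×1/10 = 15, 150×3/10 = 45, 150×6/10 = 90.
cat         O        E   (O−E)²/E
O          22       15      3.267
A          58       45      3.756
B          70       90      4.444
Sum = 11.47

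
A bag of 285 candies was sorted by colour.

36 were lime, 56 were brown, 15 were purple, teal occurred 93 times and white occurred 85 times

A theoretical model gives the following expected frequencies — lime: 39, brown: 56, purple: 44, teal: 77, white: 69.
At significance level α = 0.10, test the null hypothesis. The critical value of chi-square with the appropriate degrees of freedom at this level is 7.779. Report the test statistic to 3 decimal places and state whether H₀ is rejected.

26.379; reject

lime: (36 − 39)²/39 = 9/39 = 0.2308
brown: (56 − 56)²/56 = 0/56 = 0.0000
purple: (15 − 44)²/44 = 841/44 = 19.1136
teal: (93 − 77)²/77 = 256/77 = 3.3247
white: (85 − 69)²/69 = 256/69 = 3.7101
Sum = 26.379
df = 4. Since 26.379 > 7.779, we reject H₀.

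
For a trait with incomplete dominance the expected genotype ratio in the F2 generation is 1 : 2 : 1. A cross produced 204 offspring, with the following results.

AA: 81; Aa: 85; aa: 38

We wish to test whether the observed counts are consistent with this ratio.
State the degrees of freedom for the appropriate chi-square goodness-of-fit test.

There are k = 3 categories and no parameters were estimated from the data, so df = 3 − 1 = 2.

2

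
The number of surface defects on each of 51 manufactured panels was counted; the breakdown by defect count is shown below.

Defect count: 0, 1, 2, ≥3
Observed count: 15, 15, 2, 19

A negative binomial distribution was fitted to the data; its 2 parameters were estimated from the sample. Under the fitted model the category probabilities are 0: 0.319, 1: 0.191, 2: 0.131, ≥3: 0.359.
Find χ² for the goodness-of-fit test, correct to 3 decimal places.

6.244

Expected counts E_i = n·p_i: 51×0.319 = 16.269, 51×0.191 = 9.741, 51×0.131 = 6.681, 51×0.359 = 18.309.
χ² = (15−16.269)²/16.269 + (15−9.741)²/9.741 + (2−6.681)²/6.681 + (19−18.309)²/18.309
   = 0.0990 + 2.8392 + 3.2797 + 0.0261
Sum = 6.244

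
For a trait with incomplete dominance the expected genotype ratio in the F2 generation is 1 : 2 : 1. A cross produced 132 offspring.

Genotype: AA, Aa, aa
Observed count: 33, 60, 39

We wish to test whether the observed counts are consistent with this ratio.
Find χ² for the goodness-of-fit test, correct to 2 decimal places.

Ratio total = 4. Expected counts: 132×1/4 = 33, 132×2/4 = 66, 132×1/4 = 33.
χ² = (33−33)²/33 + (60−66)²/66 + (39−33)²/33
   = 0.000 + 0.545 + 1.091
Sum = 1.64

1.64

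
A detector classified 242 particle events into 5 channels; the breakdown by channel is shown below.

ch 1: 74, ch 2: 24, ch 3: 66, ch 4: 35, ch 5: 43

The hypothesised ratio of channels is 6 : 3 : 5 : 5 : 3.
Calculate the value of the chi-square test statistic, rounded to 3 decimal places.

Ratio total = 22. Expected counts: 242×6/22 = 66, 242×3/22 = 33, 242×5/22 = 55, 242×5/22 = 55, 242×3/22 = 33.
χ² = (74−66)²/66 + (24−33)²/33 + (66−55)²/55 + (35−55)²/55 + (43−33)²/33
   = 0.9697 + 2.4545 + 2.2000 + 7.2727 + 3.0303
Sum = 15.927

15.927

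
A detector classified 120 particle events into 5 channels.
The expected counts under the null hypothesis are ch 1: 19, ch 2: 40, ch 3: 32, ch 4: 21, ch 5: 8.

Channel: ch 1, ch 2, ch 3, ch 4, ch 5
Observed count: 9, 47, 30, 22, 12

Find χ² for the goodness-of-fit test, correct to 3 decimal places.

8.661

χ² = (9−19)²/19 + (47−40)²/40 + (30−32)²/32 + (22−21)²/21 + (12−8)²/8
   = 5.2632 + 1.2250 + 0.1250 + 0.0476 + 2.0000
Sum = 8.661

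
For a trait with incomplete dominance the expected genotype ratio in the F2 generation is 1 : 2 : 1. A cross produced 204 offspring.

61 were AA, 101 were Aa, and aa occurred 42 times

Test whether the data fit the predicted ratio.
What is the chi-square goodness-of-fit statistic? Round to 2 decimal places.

3.56

Ratio total = 4. Expected counts: 204×1/4 = 51, 204×2/4 = 102, 204×1/4 = 51.
cat         O        E   (O−E)²/E
AA         61       51      1.961
Aa        101      102      0.010
aa         42       51      1.588
Sum = 3.56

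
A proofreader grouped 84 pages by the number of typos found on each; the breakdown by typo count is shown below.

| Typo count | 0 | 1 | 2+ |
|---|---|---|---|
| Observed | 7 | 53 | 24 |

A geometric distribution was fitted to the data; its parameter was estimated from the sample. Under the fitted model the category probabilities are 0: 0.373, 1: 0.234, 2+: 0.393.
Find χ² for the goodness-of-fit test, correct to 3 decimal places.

Expected counts E_i = n·p_i: 84×0.373 = 31.332, 84×0.234 = 19.656, 84×0.393 = 33.012.
0: (7 − 31.332)²/31.332 = 592.046224/31.332 = 18.8959
1: (53 − 19.656)²/19.656 = 1111.822336/19.656 = 56.5640
2+: (24 − 33.012)²/33.012 = 81.216144/33.012 = 2.4602
Sum = 77.920

77.920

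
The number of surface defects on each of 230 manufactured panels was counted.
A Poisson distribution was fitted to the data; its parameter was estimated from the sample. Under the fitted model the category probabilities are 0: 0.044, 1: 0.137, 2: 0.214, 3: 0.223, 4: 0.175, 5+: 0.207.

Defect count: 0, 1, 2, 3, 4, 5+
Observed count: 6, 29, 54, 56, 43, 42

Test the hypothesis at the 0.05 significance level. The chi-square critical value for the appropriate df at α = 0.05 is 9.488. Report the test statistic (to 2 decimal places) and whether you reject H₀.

3.62; do not reject

Expected counts E_i = n·p_i: 230×0.044 = 10.12, 230×0.137 = 31.51, 230×0.214 = 49.22, 230×0.223 = 51.29, 230×0.175 = 40.25, 230×0.207 = 47.61.
cat         O        E   (O−E)²/E
0           6    10.12      1.677
1          29    31.51      0.200
2          54    49.22      0.464
3          56    51.29      0.433
4          43    40.25      0.188
5+         42    47.61      0.661
Sum = 3.62
df = 4. Since 3.62 < 9.488, we do not reject H₀.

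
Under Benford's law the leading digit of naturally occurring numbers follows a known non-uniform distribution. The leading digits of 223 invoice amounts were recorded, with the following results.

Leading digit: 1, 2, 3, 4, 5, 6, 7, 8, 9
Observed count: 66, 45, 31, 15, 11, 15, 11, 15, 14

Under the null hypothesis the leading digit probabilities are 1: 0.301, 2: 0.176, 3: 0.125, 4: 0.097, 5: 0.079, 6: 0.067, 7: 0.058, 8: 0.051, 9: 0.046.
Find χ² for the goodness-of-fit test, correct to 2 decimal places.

Expected counts E_i = n·p_i: 223×0.301 = 67.123, 223×0.176 = 39.248, 223×0.125 = 27.875, 223×0.097 = 21.631, 223×0.079 = 17.617, 223×0.067 = 14.941, 223×0.058 = 12.934, 223×0.051 = 11.373, 223×0.046 = 10.258.
1: (66 − 67.123)²/67.123 = 1.261129/67.123 = 0.019
2: (45 − 39.248)²/39.248 = 33.085504/39.248 = 0.843
3: (31 − 27.875)²/27.875 = 9.765625/27.875 = 0.350
4: (15 − 21.631)²/21.631 = 43.970161/21.631 = 2.033
5: (11 − 17.617)²/17.617 = 43.784689/17.617 = 2.485
6: (15 − 14.941)²/14.941 = 0.003481/14.941 = 0.000
7: (11 − 12.934)²/12.934 = 3.740356/12.934 = 0.289
8: (15 − 11.373)²/11.373 = 13.155129/11.373 = 1.157
9: (14 − 10.258)²/10.258 = 14.002564/10.258 = 1.365
Sum = 8.54

8.54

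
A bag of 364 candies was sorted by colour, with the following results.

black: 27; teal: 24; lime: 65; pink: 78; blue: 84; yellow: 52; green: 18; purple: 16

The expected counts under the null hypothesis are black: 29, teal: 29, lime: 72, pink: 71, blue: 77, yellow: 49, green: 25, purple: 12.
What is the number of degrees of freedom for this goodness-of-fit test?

7

There are k = 8 categories and no parameters were estimated from the data, so df = 8 − 1 = 7.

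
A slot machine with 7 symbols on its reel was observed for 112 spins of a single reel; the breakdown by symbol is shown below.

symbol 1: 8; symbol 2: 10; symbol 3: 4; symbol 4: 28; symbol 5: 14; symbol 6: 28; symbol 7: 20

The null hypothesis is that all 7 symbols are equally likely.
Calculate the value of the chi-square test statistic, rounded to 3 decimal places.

Under H₀ each category has probability 1/7, so each expected count is 112/7 = 16.
χ² = (8−16)²/16 + (10−16)²/16 + (4−16)²/16 + (28−16)²/16 + (14−16)²/16 + (28−16)²/16 + (20−16)²/16
   = 4.0000 + 2.2500 + 9.0000 + 9.0000 + 0.2500 + 9.0000 + 1.0000
Sum = 34.500

34.500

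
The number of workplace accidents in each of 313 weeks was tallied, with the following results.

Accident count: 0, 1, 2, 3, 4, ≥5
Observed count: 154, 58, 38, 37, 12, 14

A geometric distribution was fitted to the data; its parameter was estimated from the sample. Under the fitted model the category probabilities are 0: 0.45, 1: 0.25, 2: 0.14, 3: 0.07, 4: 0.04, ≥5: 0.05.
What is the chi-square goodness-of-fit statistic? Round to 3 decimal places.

17.830

Expected counts E_i = n·p_i: 313×0.45 = 140.85, 313×0.25 = 78.25, 313×0.14 = 43.82, 313×0.07 = 21.91, 313×0.04 = 12.52, 313×0.05 = 15.65.
0: (154 − 140.85)²/140.85 = 172.9225/140.85 = 1.2277
1: (58 − 78.25)²/78.25 = 410.0625/78.25 = 5.2404
2: (38 − 43.82)²/43.82 = 33.8724/43.82 = 0.7730
3: (37 − 21.91)²/21.91 = 227.7081/21.91 = 10.3929
4: (12 − 12.52)²/12.52 = 0.2704/12.52 = 0.0216
≥5: (14 − 15.65)²/15.65 = 2.7225/15.65 = 0.1740
Sum = 17.830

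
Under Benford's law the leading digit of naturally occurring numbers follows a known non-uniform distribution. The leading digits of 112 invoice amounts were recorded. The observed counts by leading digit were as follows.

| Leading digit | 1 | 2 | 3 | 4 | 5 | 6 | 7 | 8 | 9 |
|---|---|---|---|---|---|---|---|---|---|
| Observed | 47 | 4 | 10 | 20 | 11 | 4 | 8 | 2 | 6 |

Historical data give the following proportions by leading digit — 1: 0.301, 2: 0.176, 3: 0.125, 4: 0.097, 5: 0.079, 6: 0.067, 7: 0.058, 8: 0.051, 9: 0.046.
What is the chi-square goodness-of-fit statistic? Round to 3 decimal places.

Expected counts E_i = n·p_i: 112×0.301 = 33.712, 112×0.176 = 19.712, 112×0.125 = 14, 112×0.097 = 10.864, 112×0.079 = 8.848, 112×0.067 = 7.504, 112×0.058 = 6.496, 112×0.051 = 5.712, 112×0.046 = 5.152.
χ² = (47−33.712)²/33.712 + (4−19.712)²/19.712 + (10−14)²/14 + (20−10.864)²/10.864 + (11−8.848)²/8.848 + (4−7.504)²/7.504 + (8−6.496)²/6.496 + (2−5.712)²/5.712 + (6−5.152)²/5.152
   = 5.2376 + 12.5237 + 1.1429 + 7.6829 + 0.5234 + 1.6362 + 0.3482 + 2.4123 + 0.1396
Sum = 31.647

31.647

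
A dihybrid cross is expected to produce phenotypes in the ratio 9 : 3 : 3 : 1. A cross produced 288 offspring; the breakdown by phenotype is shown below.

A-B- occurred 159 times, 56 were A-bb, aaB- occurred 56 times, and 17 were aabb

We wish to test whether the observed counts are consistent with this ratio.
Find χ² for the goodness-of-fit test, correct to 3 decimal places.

Ratio total = 16. Expected counts: 288×9/16 = 162, 288×3/16 = 54, 288×3/16 = 54, 288×1/16 = 18.
χ² = (159−162)²/162 + (56−54)²/54 + (56−54)²/54 + (17−18)²/18
   = 0.0556 + 0.0741 + 0.0741 + 0.0556
Sum = 0.259

0.259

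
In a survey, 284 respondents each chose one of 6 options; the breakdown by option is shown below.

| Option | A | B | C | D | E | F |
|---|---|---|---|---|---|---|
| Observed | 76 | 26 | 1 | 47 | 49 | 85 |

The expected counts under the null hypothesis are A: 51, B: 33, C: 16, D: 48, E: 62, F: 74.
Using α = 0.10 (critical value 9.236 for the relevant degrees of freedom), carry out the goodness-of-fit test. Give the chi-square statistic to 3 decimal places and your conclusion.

32.184; reject

cat         O        E   (O−E)²/E
A          76       51    12.2549
B          26       33     1.4848
C           1       16    14.0625
D          47       48     0.0208
E          49       62     2.7258
F          85       74     1.6351
Sum = 32.184
df = 5. Since 32.184 > 9.236, we reject H₀.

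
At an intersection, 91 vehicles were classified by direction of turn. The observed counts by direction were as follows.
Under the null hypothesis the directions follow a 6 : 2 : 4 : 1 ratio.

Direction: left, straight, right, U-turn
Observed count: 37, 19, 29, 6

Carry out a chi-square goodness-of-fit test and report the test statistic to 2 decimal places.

2.56

Ratio total = 13. Expected counts: 91×6/13 = 42, 91×2/13 = 14, 91×4/13 = 28, 91×1/13 = 7.
cat           O        E   (O−E)²/E
left         37       42      0.595
straight     19       14      1.786
right        29       28      0.036
U-turn        6        7      0.143
Sum = 2.56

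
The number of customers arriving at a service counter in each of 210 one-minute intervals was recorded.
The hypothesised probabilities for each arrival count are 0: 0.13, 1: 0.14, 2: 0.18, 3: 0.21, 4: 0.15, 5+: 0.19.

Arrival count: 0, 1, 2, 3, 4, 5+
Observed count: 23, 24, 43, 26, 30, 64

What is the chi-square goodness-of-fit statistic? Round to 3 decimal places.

Expected counts E_i = n·p_i: 210×0.13 = 27.3, 210×0.14 = 29.4, 210×0.18 = 37.8, 210×0.21 = 44.1, 210×0.15 = 31.5, 210×0.19 = 39.9.
χ² = (23−27.3)²/27.3 + (24−29.4)²/29.4 + (43−37.8)²/37.8 + (26−44.1)²/44.1 + (30−31.5)²/31.5 + (64−39.9)²/39.9
   = 0.6773 + 0.9918 + 0.7153 + 7.4288 + 0.0714 + 14.5566
Sum = 24.441

24.441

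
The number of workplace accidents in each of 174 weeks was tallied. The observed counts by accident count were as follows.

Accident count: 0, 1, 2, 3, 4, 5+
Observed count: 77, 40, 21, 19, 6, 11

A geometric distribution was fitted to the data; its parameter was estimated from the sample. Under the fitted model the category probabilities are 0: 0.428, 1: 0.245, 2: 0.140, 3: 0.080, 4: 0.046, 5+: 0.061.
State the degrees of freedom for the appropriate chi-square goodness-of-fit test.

4

There are k = 6 categories and 1 parameter estimated from the data, so df = 6 − 1 − 1 = 4.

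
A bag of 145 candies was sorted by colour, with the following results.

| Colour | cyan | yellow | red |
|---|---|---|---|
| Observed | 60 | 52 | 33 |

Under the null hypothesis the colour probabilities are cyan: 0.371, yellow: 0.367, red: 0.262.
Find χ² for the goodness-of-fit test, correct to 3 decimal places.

1.399

Expected counts E_i = n·p_i: 145×0.371 = 53.795, 145×0.367 = 53.215, 145×0.262 = 37.99.
χ² = (60−53.795)²/53.795 + (52−53.215)²/53.215 + (33−37.99)²/37.99
   = 0.7157 + 0.0277 + 0.6554
Sum = 1.399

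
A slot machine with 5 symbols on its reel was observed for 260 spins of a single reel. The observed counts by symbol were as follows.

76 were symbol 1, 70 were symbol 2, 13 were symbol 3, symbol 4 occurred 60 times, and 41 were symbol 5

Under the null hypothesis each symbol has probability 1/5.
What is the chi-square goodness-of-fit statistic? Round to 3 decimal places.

50.115

Expected count for each of the 5 categories: 260/5 = 52.
cat           O        E   (O−E)²/E
symbol 1     76       52    11.0769
symbol 2     70       52     6.2308
symbol 3     13       52    29.2500
symbol 4     60       52     1.2308
symbol 5     41       52     2.3269
Sum = 50.115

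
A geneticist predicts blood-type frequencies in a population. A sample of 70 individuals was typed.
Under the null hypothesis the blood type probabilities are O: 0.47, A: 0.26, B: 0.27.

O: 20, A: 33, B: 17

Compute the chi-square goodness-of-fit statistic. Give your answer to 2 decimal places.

17.28

Expected counts E_i = n·p_i: 70×0.47 = 32.9, 70×0.26 = 18.2, 70×0.27 = 18.9.
χ² = (20−32.9)²/32.9 + (33−18.2)²/18.2 + (17−18.9)²/18.9
   = 5.058 + 12.035 + 0.191
Sum = 17.28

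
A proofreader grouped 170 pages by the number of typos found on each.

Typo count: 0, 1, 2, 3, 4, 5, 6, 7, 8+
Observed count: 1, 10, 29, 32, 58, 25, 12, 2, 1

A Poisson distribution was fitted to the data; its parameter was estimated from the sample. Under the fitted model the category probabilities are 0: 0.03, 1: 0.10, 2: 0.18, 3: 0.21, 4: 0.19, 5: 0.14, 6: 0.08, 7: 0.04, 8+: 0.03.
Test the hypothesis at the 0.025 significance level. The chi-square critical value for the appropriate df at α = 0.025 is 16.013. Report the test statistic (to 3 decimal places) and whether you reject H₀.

Expected counts E_i = n·p_i: 170×0.03 = 5.1, 170×0.10 = 17, 170×0.18 = 30.6, 170×0.21 = 35.7, 170×0.19 = 32.3, 170×0.14 = 23.8, 170×0.08 = 13.6, 170×0.04 = 6.8, 170×0.03 = 5.1.
cat         O        E   (O−E)²/E
0           1      5.1     3.2961
1          10       17     2.8824
2          29     30.6     0.0837
3          32     35.7     0.3835
4          58     32.3    20.4486
5          25     23.8     0.0605
6          12     13.6     0.1882
7           2      6.8     3.3882
8+          1      5.1     3.2961
Sum = 34.027
df = 7. Since 34.027 > 16.013, we reject H₀.

34.027; reject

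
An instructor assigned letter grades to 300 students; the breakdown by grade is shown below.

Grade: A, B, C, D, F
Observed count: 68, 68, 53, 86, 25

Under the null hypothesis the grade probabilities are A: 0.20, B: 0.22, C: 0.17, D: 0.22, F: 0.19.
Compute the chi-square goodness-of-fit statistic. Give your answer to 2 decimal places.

25.23

Expected counts E_i = n·p_i: 300×0.20 = 60, 300×0.22 = 66, 300×0.17 = 51, 300×0.22 = 66, 300×0.19 = 57.
cat         O        E   (O−E)²/E
A          68       60      1.067
B          68       66      0.061
C          53       51      0.078
D          86       66      6.061
F          25       57     17.965
Sum = 25.23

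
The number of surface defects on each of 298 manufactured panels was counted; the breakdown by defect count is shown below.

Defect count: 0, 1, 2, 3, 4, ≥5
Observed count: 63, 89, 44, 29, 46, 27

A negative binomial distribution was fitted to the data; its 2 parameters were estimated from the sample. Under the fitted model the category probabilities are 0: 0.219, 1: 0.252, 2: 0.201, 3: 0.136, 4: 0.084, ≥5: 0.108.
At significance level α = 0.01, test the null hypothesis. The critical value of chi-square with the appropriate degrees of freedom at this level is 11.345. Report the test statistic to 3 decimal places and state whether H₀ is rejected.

Expected counts E_i = n·p_i: 298×0.219 = 65.262, 298×0.252 = 75.096, 298×0.201 = 59.898, 298×0.136 = 40.528, 298×0.084 = 25.032, 298×0.108 = 32.184.
χ² = (63−65.262)²/65.262 + (89−75.096)²/75.096 + (44−59.898)²/59.898 + (29−40.528)²/40.528 + (46−25.032)²/25.032 + (27−32.184)²/32.184
   = 0.0784 + 2.5743 + 4.2196 + 3.2791 + 17.5638 + 0.8350
Sum = 28.550
df = 3. Since 28.550 > 11.345, we reject H₀.

28.550; reject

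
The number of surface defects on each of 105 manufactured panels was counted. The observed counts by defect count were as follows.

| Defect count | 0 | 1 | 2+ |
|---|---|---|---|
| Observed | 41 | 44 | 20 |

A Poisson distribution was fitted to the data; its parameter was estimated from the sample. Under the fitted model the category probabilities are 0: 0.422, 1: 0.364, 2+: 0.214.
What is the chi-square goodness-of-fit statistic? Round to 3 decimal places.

1.393

Expected counts E_i = n·p_i: 105×0.422 = 44.31, 105×0.364 = 38.22, 105×0.214 = 22.47.
0: (41 − 44.31)²/44.31 = 10.9561/44.31 = 0.2473
1: (44 − 38.22)²/38.22 = 33.4084/38.22 = 0.8741
2+: (20 − 22.47)²/22.47 = 6.1009/22.47 = 0.2715
Sum = 1.393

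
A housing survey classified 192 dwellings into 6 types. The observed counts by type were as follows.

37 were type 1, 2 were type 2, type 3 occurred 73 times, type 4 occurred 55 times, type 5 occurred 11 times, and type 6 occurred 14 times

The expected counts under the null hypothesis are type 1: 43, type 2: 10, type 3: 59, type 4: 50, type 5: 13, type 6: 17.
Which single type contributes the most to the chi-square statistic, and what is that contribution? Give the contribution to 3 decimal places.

type 2, 6.400

χ² = (37−43)²/43 + (2−10)²/10 + (73−59)²/59 + (55−50)²/50 + (11−13)²/13 + (14−17)²/17
   = 0.8372 + 6.4000 + 3.3220 + 0.5000 + 0.3077 + 0.5294
The largest term is for type 2: 6.400.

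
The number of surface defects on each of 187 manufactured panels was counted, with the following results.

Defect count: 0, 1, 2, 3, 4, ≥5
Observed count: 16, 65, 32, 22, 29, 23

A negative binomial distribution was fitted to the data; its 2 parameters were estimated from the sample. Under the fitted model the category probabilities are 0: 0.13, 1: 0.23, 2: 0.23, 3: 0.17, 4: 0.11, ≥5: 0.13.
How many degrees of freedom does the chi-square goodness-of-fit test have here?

3

There are k = 6 categories and 2 parameters estimated from the data, so df = 6 − 1 − 2 = 3.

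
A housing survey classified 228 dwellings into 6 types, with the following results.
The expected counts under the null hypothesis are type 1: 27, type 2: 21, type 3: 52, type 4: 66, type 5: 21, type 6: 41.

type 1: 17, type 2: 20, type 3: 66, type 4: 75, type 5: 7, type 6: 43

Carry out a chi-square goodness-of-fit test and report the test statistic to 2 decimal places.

cat         O        E   (O−E)²/E
type 1     17       27      3.704
type 2     20       21      0.048
type 3     66       52      3.769
type 4     75       66      1.227
type 5      7       21      9.333
type 6     43       41      0.098
Sum = 18.18

18.18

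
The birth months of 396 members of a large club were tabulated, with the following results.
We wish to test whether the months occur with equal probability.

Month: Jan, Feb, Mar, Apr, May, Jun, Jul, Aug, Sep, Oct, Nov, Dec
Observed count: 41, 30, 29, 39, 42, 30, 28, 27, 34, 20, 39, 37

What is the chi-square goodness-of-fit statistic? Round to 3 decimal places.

15.091

Expected count for each of the 12 categories: 396/12 = 33.
cat         O        E   (O−E)²/E
Jan        41       33     1.9394
Feb        30       33     0.2727
Mar        29       33     0.4848
Apr        39       33     1.0909
May        42       33     2.4545
Jun        30       33     0.2727
Jul        28       33     0.7576
Aug        27       33     1.0909
Sep        34       33     0.0303
Oct        20       33     5.1212
Nov        39       33     1.0909
Dec        37       33     0.4848
Sum = 15.091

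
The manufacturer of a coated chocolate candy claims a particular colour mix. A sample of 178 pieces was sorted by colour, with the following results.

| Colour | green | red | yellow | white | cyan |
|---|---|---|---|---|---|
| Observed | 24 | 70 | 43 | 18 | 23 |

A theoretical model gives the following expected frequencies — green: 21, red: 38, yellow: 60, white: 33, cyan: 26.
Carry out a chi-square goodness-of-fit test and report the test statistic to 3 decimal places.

green: (24 − 21)²/21 = 9/21 = 0.4286
red: (70 − 38)²/38 = 1024/38 = 26.9474
yellow: (43 − 60)²/60 = 289/60 = 4.8167
white: (18 − 33)²/33 = 225/33 = 6.8182
cyan: (23 − 26)²/26 = 9/26 = 0.3462
Sum = 39.357

39.357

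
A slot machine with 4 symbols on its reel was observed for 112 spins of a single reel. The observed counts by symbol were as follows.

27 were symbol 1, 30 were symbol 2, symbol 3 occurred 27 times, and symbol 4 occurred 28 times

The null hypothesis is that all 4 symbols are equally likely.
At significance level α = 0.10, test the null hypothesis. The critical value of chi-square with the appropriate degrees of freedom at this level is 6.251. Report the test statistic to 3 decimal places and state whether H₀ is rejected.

Expected count for each of the 4 categories: 112/4 = 28.
cat           O        E   (O−E)²/E
symbol 1     27       28     0.0357
symbol 2     30       28     0.1429
symbol 3     27       28     0.0357
symbol 4     28       28     0.0000
Sum = 0.214
df = 3. Since 0.214 < 6.251, we do not reject H₀.

0.214; do not reject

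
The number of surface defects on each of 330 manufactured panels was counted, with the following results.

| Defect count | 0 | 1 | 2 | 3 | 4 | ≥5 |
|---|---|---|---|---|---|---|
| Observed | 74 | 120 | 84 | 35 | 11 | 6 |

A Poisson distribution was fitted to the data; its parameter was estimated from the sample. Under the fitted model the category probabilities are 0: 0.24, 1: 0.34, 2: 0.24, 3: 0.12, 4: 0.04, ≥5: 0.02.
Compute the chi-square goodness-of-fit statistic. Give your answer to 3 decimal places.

Expected counts E_i = n·p_i: 330×0.24 = 79.2, 330×0.34 = 112.2, 330×0.24 = 79.2, 330×0.12 = 39.6, 330×0.04 = 13.2, 330×0.02 = 6.6.
0: (74 − 79.2)²/79.2 = 27.04/79.2 = 0.3414
1: (120 − 112.2)²/112.2 = 60.84/112.2 = 0.5422
2: (84 − 79.2)²/79.2 = 23.04/79.2 = 0.2909
3: (35 − 39.6)²/39.6 = 21.16/39.6 = 0.5343
4: (11 − 13.2)²/13.2 = 4.84/13.2 = 0.3667
≥5: (6 − 6.6)²/6.6 = 0.36/6.6 = 0.0545
Sum = 2.130

2.130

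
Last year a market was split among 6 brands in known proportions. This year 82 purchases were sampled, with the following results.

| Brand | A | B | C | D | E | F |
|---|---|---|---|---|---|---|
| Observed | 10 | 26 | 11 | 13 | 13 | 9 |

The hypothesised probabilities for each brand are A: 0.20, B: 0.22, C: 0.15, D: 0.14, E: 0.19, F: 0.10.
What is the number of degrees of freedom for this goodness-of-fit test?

5

There are k = 6 categories and no parameters were estimated from the data, so df = 6 − 1 = 5.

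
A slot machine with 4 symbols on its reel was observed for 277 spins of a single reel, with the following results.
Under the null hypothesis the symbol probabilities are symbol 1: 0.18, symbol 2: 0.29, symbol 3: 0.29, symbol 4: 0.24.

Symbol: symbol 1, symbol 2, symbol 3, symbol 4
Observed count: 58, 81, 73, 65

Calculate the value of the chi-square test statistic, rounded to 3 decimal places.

Expected counts E_i = n·p_i: 277×0.18 = 49.86, 277×0.29 = 80.33, 277×0.29 = 80.33, 277×0.24 = 66.48.
symbol 1: (58 − 49.86)²/49.86 = 66.2596/49.86 = 1.3289
symbol 2: (81 − 80.33)²/80.33 = 0.4489/80.33 = 0.0056
symbol 3: (73 − 80.33)²/80.33 = 53.7289/80.33 = 0.6689
symbol 4: (65 − 66.48)²/66.48 = 2.1904/66.48 = 0.0329
Sum = 2.036

2.036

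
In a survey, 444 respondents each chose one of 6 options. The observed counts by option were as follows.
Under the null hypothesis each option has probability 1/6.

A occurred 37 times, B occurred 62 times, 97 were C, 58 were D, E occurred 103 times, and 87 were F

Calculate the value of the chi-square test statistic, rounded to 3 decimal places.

44.703

Expected count for each of the 6 categories: 444/6 = 74.
χ² = (37−74)²/74 + (62−74)²/74 + (97−74)²/74 + (58−74)²/74 + (103−74)²/74 + (87−74)²/74
   = 18.5000 + 1.9459 + 7.1486 + 3.4595 + 11.3649 + 2.2838
Sum = 44.703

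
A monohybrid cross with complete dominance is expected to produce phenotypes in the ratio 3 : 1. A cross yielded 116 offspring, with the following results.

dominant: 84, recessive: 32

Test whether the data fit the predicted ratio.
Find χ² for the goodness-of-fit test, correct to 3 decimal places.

0.414

Ratio total = 4. Expected counts: 116×3/4 = 87, 116×1/4 = 29.
cat            O        E   (O−E)²/E
dominant      84       87     0.1034
recessive     32       29     0.3103
Sum = 0.414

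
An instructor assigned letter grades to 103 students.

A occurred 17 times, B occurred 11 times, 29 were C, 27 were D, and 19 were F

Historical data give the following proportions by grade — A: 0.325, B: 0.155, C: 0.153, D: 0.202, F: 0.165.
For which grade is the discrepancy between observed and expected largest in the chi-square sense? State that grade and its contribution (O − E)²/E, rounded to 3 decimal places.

C, 11.125

Expected counts E_i = n·p_i: 103×0.325 = 33.475, 103×0.155 = 15.965, 103×0.153 = 15.759, 103×0.202 = 20.806, 103×0.165 = 16.995.
χ² = (17−33.475)²/33.475 + (11−15.965)²/15.965 + (29−15.759)²/15.759 + (27−20.806)²/20.806 + (19−16.995)²/16.995
   = 8.1083 + 1.5441 + 11.1253 + 1.8440 + 0.2365
The largest term is for C: 11.125.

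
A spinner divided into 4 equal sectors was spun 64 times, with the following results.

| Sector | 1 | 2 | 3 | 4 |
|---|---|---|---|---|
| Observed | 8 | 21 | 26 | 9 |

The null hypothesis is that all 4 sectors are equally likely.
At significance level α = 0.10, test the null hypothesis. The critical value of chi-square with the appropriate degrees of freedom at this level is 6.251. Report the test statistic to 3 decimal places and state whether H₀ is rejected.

14.875; reject

Expected count for each of the 4 categories: 64/4 = 16.
χ² = (8−16)²/16 + (21−16)²/16 + (26−16)²/16 + (9−16)²/16
   = 4.0000 + 1.5625 + 6.2500 + 3.0625
Sum = 14.875
df = 3. Since 14.875 > 6.251, we reject H₀.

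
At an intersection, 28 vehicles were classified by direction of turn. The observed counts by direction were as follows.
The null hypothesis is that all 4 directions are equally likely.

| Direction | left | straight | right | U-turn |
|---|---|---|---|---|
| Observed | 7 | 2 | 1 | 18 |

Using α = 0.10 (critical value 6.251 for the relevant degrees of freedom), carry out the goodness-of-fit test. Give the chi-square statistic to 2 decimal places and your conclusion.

26.00; reject

Expected count for each of the 4 categories: 28/4 = 7.
left: (7 − 7)²/7 = 0/7 = 0.000
straight: (2 − 7)²/7 = 25/7 = 3.571
right: (1 − 7)²/7 = 36/7 = 5.143
U-turn: (18 − 7)²/7 = 121/7 = 17.286
Sum = 26.00
df = 3. Since 26.00 > 6.251, we reject H₀.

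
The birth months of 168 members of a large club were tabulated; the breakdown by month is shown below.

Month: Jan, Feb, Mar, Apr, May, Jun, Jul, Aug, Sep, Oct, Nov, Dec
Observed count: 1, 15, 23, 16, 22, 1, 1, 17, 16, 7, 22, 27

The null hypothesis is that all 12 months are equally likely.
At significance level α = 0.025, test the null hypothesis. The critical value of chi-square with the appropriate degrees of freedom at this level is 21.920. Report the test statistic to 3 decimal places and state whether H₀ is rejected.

Expected count for each of the 12 categories: 168/12 = 14.
χ² = (1−14)²/14 + (15−14)²/14 + (23−14)²/14 + (16−14)²/14 + (22−14)²/14 + (1−14)²/14 + (1−14)²/14 + (17−14)²/14 + (16−14)²/14 + (7−14)²/14 + (22−14)²/14 + (27−14)²/14
   = 12.0714 + 0.0714 + 5.7857 + 0.2857 + 4.5714 + 12.0714 + 12.0714 + 0.6429 + 0.2857 + 3.5000 + 4.5714 + 12.0714
Sum = 68.000
df = 11. Since 68.000 > 21.920, we reject H₀.

68.000; reject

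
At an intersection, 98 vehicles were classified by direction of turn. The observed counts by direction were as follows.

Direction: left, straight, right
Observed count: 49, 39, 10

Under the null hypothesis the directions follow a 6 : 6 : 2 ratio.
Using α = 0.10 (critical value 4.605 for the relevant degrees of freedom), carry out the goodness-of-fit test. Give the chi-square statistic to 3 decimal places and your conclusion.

2.524; do not reject

Ratio total = 14. Expected counts: 98×6/14 = 42, 98×6/14 = 42, 98×2/14 = 14.
left: (49 − 42)²/42 = 49/42 = 1.1667
straight: (39 − 42)²/42 = 9/42 = 0.2143
right: (10 − 14)²/14 = 16/14 = 1.1429
Sum = 2.524
df = 2. Since 2.524 < 4.605, we do not reject H₀.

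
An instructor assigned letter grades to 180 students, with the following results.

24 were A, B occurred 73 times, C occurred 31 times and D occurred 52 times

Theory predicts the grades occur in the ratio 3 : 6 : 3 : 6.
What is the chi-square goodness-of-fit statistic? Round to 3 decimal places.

5.117

Ratio total = 18. Expected counts: 180×3/18 = 30, 180×6/18 = 60, 180×3/18 = 30, 180×6/18 = 60.
χ² = (24−30)²/30 + (73−60)²/60 + (31−30)²/30 + (52−60)²/60
   = 1.2000 + 2.8167 + 0.0333 + 1.0667
Sum = 5.117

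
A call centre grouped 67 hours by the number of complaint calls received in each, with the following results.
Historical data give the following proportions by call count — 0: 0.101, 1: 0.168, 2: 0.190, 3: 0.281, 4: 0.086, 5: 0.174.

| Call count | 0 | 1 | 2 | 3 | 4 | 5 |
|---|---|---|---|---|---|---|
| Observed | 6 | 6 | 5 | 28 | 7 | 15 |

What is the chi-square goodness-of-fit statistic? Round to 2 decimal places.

12.93

Expected counts E_i = n·p_i: 67×0.101 = 6.767, 67×0.168 = 11.256, 67×0.190 = 12.73, 67×0.281 = 18.827, 67×0.086 = 5.762, 67×0.174 = 11.658.
χ² = (6−6.767)²/6.767 + (6−11.256)²/11.256 + (5−12.73)²/12.73 + (28−18.827)²/18.827 + (7−5.762)²/5.762 + (15−11.658)²/11.658
   = 0.087 + 2.454 + 4.694 + 4.469 + 0.266 + 0.958
Sum = 12.93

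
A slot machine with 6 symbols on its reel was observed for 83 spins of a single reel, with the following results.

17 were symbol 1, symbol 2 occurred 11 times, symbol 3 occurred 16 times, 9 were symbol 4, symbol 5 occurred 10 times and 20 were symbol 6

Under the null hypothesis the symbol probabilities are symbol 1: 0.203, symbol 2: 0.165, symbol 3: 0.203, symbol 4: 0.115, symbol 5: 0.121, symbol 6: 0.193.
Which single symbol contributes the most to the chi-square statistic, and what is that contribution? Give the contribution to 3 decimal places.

Expected counts E_i = n·p_i: 83×0.203 = 16.849, 83×0.165 = 13.695, 83×0.203 = 16.849, 83×0.115 = 9.545, 83×0.121 = 10.043, 83×0.193 = 16.019.
symbol 1: (17 − 16.849)²/16.849 = 0.022801/16.849 = 0.0014
symbol 2: (11 − 13.695)²/13.695 = 7.263025/13.695 = 0.5303
symbol 3: (16 − 16.849)²/16.849 = 0.720801/16.849 = 0.0428
symbol 4: (9 − 9.545)²/9.545 = 0.297025/9.545 = 0.0311
symbol 5: (10 − 10.043)²/10.043 = 0.001849/10.043 = 0.0002
symbol 6: (20 − 16.019)²/16.019 = 15.848361/16.019 = 0.9893
The largest term is for symbol 6: 0.989.

symbol 6, 0.989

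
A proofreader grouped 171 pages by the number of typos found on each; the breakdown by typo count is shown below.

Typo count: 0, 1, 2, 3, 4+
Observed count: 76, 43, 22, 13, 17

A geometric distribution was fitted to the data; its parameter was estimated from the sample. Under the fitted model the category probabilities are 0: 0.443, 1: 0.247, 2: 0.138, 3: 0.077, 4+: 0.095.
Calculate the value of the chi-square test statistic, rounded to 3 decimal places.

0.160

Expected counts E_i = n·p_i: 171×0.443 = 75.753, 171×0.247 = 42.237, 171×0.138 = 23.598, 171×0.077 = 13.167, 171×0.095 = 16.245.
χ² = (76−75.753)²/75.753 + (43−42.237)²/42.237 + (22−23.598)²/23.598 + (13−13.167)²/13.167 + (17−16.245)²/16.245
   = 0.0008 + 0.0138 + 0.1082 + 0.0021 + 0.0351
Sum = 0.160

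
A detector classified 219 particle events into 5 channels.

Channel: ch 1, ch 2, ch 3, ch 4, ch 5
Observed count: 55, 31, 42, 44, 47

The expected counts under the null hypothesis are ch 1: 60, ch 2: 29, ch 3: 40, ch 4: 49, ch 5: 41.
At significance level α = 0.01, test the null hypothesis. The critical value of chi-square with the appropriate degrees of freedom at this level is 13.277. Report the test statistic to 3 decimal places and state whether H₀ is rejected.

2.043; do not reject

cat         O        E   (O−E)²/E
ch 1       55       60     0.4167
ch 2       31       29     0.1379
ch 3       42       40     0.1000
ch 4       44       49     0.5102
ch 5       47       41     0.8780
Sum = 2.043
df = 4. Since 2.043 < 13.277, we do not reject H₀.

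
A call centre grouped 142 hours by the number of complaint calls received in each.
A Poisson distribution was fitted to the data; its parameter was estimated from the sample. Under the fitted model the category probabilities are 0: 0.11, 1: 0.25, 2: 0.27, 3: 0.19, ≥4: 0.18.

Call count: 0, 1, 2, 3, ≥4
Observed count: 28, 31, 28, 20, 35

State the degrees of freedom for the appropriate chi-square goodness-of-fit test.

3

There are k = 5 categories and 1 parameter estimated from the data, so df = 5 − 1 − 1 = 3.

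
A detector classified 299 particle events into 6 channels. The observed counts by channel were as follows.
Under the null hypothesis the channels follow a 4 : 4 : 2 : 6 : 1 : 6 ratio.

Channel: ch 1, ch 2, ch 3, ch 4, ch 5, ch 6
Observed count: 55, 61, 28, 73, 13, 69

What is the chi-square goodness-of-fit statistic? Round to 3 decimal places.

Ratio total = 23. Expected counts: 299×4/23 = 52, 299×4/23 = 52, 299×2/23 = 26, 299×6/23 = 78, 299×1/23 = 13, 299×6/23 = 78.
χ² = (55−52)²/52 + (61−52)²/52 + (28−26)²/26 + (73−78)²/78 + (13−13)²/13 + (69−78)²/78
   = 0.1731 + 1.5577 + 0.1538 + 0.3205 + 0.0000 + 1.0385
Sum = 3.244

3.244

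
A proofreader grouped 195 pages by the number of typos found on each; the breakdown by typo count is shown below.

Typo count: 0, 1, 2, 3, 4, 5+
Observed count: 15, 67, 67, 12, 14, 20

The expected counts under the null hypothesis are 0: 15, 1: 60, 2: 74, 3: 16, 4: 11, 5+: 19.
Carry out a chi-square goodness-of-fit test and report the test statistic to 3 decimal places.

cat         O        E   (O−E)²/E
0          15       15     0.0000
1          67       60     0.8167
2          67       74     0.6622
3          12       16     1.0000
4          14       11     0.8182
5+         20       19     0.0526
Sum = 3.350

3.350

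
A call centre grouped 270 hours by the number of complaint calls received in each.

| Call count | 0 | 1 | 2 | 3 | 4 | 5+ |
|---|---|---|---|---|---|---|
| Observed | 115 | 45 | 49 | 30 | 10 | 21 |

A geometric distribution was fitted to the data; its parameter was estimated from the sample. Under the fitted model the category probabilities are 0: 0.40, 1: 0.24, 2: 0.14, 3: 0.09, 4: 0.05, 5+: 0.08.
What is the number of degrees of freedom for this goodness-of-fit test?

There are k = 6 categories and 1 parameter estimated from the data, so df = 6 − 1 − 1 = 4.

4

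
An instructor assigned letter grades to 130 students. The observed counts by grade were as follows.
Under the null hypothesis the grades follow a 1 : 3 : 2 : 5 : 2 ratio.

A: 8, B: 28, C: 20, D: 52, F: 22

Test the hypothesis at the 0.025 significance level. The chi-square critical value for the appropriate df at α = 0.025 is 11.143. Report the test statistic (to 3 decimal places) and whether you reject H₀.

0.813; do not reject

Ratio total = 13. Expected counts: 130×1/13 = 10, 130×3/13 = 30, 130×2/13 = 20, 130×5/13 = 50, 130×2/13 = 20.
A: (8 − 10)²/10 = 4/10 = 0.4000
B: (28 − 30)²/30 = 4/30 = 0.1333
C: (20 − 20)²/20 = 0/20 = 0.0000
D: (52 − 50)²/50 = 4/50 = 0.0800
F: (22 − 20)²/20 = 4/20 = 0.2000
Sum = 0.813
df = 4. Since 0.813 < 11.143, we do not reject H₀.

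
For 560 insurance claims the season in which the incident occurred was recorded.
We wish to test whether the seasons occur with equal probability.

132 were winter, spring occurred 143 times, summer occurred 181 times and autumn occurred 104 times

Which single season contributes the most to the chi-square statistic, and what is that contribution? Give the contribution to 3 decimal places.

Expected count for each of the 4 categories: 560/4 = 140.
winter: (132 − 140)²/140 = 64/140 = 0.4571
spring: (143 − 140)²/140 = 9/140 = 0.0643
summer: (181 − 140)²/140 = 1681/140 = 12.0071
autumn: (104 − 140)²/140 = 1296/140 = 9.2571
The largest term is for summer: 12.007.

summer, 12.007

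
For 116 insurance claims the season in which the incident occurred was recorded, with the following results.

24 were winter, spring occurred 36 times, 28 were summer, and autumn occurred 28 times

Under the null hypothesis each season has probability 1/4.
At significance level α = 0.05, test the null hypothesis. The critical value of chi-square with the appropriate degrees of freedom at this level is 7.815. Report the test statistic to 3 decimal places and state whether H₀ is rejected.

2.621; do not reject

Expected count for each of the 4 categories: 116/4 = 29.
winter: (24 − 29)²/29 = 25/29 = 0.8621
spring: (36 − 29)²/29 = 49/29 = 1.6897
summer: (28 − 29)²/29 = 1/29 = 0.0345
autumn: (28 − 29)²/29 = 1/29 = 0.0345
Sum = 2.621
df = 3. Since 2.621 < 7.815, we do not reject H₀.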